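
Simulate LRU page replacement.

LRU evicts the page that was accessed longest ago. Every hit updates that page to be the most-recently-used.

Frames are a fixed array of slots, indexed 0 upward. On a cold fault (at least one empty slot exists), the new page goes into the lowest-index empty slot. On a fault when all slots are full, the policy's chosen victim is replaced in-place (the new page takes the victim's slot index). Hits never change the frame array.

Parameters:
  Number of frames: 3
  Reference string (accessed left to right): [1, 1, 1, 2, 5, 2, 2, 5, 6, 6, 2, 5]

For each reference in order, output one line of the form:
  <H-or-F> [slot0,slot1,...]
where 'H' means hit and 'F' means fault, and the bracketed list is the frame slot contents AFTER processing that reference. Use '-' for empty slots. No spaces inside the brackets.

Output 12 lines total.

F [1,-,-]
H [1,-,-]
H [1,-,-]
F [1,2,-]
F [1,2,5]
H [1,2,5]
H [1,2,5]
H [1,2,5]
F [6,2,5]
H [6,2,5]
H [6,2,5]
H [6,2,5]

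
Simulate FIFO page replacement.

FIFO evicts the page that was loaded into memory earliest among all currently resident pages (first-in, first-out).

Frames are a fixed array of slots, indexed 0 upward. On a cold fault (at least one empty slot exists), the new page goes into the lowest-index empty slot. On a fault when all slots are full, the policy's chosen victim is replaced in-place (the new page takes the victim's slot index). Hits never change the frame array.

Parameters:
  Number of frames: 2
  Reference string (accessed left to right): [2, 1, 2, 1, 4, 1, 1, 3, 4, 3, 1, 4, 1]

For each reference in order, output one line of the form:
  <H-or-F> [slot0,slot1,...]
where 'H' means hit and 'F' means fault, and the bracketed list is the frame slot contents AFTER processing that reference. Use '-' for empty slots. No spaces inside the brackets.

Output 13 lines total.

F [2,-]
F [2,1]
H [2,1]
H [2,1]
F [4,1]
H [4,1]
H [4,1]
F [4,3]
H [4,3]
H [4,3]
F [1,3]
F [1,4]
H [1,4]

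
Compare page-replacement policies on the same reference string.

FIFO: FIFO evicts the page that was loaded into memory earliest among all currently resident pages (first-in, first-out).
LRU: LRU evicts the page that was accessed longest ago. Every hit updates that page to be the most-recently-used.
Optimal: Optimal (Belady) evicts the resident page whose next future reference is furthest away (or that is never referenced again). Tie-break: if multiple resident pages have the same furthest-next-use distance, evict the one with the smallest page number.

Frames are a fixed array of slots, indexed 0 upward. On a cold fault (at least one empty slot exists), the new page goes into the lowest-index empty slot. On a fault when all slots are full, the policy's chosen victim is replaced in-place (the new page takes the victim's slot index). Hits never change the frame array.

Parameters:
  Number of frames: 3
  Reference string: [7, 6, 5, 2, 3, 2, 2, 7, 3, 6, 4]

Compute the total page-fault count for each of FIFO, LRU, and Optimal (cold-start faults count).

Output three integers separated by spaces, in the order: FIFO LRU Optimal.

--- FIFO ---
  step 0: ref 7 -> FAULT, frames=[7,-,-] (faults so far: 1)
  step 1: ref 6 -> FAULT, frames=[7,6,-] (faults so far: 2)
  step 2: ref 5 -> FAULT, frames=[7,6,5] (faults so far: 3)
  step 3: ref 2 -> FAULT, evict 7, frames=[2,6,5] (faults so far: 4)
  step 4: ref 3 -> FAULT, evict 6, frames=[2,3,5] (faults so far: 5)
  step 5: ref 2 -> HIT, frames=[2,3,5] (faults so far: 5)
  step 6: ref 2 -> HIT, frames=[2,3,5] (faults so far: 5)
  step 7: ref 7 -> FAULT, evict 5, frames=[2,3,7] (faults so far: 6)
  step 8: ref 3 -> HIT, frames=[2,3,7] (faults so far: 6)
  step 9: ref 6 -> FAULT, evict 2, frames=[6,3,7] (faults so far: 7)
  step 10: ref 4 -> FAULT, evict 3, frames=[6,4,7] (faults so far: 8)
  FIFO total faults: 8
--- LRU ---
  step 0: ref 7 -> FAULT, frames=[7,-,-] (faults so far: 1)
  step 1: ref 6 -> FAULT, frames=[7,6,-] (faults so far: 2)
  step 2: ref 5 -> FAULT, frames=[7,6,5] (faults so far: 3)
  step 3: ref 2 -> FAULT, evict 7, frames=[2,6,5] (faults so far: 4)
  step 4: ref 3 -> FAULT, evict 6, frames=[2,3,5] (faults so far: 5)
  step 5: ref 2 -> HIT, frames=[2,3,5] (faults so far: 5)
  step 6: ref 2 -> HIT, frames=[2,3,5] (faults so far: 5)
  step 7: ref 7 -> FAULT, evict 5, frames=[2,3,7] (faults so far: 6)
  step 8: ref 3 -> HIT, frames=[2,3,7] (faults so far: 6)
  step 9: ref 6 -> FAULT, evict 2, frames=[6,3,7] (faults so far: 7)
  step 10: ref 4 -> FAULT, evict 7, frames=[6,3,4] (faults so far: 8)
  LRU total faults: 8
--- Optimal ---
  step 0: ref 7 -> FAULT, frames=[7,-,-] (faults so far: 1)
  step 1: ref 6 -> FAULT, frames=[7,6,-] (faults so far: 2)
  step 2: ref 5 -> FAULT, frames=[7,6,5] (faults so far: 3)
  step 3: ref 2 -> FAULT, evict 5, frames=[7,6,2] (faults so far: 4)
  step 4: ref 3 -> FAULT, evict 6, frames=[7,3,2] (faults so far: 5)
  step 5: ref 2 -> HIT, frames=[7,3,2] (faults so far: 5)
  step 6: ref 2 -> HIT, frames=[7,3,2] (faults so far: 5)
  step 7: ref 7 -> HIT, frames=[7,3,2] (faults so far: 5)
  step 8: ref 3 -> HIT, frames=[7,3,2] (faults so far: 5)
  step 9: ref 6 -> FAULT, evict 2, frames=[7,3,6] (faults so far: 6)
  step 10: ref 4 -> FAULT, evict 3, frames=[7,4,6] (faults so far: 7)
  Optimal total faults: 7

Answer: 8 8 7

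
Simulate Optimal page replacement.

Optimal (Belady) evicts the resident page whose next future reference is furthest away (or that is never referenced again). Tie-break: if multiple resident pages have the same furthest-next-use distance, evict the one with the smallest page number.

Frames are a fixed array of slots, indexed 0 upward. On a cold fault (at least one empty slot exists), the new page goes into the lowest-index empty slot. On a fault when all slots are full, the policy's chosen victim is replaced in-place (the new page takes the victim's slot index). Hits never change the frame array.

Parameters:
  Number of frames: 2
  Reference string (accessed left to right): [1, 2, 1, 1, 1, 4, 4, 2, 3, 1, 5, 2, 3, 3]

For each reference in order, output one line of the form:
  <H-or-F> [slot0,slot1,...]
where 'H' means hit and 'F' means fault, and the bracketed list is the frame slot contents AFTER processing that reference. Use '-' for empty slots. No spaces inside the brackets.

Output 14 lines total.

F [1,-]
F [1,2]
H [1,2]
H [1,2]
H [1,2]
F [4,2]
H [4,2]
H [4,2]
F [3,2]
F [1,2]
F [5,2]
H [5,2]
F [5,3]
H [5,3]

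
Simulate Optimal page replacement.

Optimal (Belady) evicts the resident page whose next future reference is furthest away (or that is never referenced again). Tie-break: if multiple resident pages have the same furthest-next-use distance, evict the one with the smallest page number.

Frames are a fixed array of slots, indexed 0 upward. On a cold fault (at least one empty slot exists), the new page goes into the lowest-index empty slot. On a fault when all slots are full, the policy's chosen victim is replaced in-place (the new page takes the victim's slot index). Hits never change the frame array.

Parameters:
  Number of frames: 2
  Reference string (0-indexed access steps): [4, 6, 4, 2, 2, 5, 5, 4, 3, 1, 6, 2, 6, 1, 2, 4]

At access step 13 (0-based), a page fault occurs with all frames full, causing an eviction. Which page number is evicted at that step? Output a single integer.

Answer: 6

Derivation:
Step 0: ref 4 -> FAULT, frames=[4,-]
Step 1: ref 6 -> FAULT, frames=[4,6]
Step 2: ref 4 -> HIT, frames=[4,6]
Step 3: ref 2 -> FAULT, evict 6, frames=[4,2]
Step 4: ref 2 -> HIT, frames=[4,2]
Step 5: ref 5 -> FAULT, evict 2, frames=[4,5]
Step 6: ref 5 -> HIT, frames=[4,5]
Step 7: ref 4 -> HIT, frames=[4,5]
Step 8: ref 3 -> FAULT, evict 5, frames=[4,3]
Step 9: ref 1 -> FAULT, evict 3, frames=[4,1]
Step 10: ref 6 -> FAULT, evict 4, frames=[6,1]
Step 11: ref 2 -> FAULT, evict 1, frames=[6,2]
Step 12: ref 6 -> HIT, frames=[6,2]
Step 13: ref 1 -> FAULT, evict 6, frames=[1,2]
At step 13: evicted page 6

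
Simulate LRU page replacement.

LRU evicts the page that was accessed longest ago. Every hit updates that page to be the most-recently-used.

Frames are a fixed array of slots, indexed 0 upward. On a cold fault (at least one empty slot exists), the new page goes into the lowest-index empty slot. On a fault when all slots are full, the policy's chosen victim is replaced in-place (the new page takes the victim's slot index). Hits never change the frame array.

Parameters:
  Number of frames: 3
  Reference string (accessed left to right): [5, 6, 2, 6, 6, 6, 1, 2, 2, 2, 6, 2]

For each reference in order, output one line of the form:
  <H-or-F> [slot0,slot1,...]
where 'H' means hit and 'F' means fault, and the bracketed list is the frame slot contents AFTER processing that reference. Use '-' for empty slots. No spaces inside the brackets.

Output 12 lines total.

F [5,-,-]
F [5,6,-]
F [5,6,2]
H [5,6,2]
H [5,6,2]
H [5,6,2]
F [1,6,2]
H [1,6,2]
H [1,6,2]
H [1,6,2]
H [1,6,2]
H [1,6,2]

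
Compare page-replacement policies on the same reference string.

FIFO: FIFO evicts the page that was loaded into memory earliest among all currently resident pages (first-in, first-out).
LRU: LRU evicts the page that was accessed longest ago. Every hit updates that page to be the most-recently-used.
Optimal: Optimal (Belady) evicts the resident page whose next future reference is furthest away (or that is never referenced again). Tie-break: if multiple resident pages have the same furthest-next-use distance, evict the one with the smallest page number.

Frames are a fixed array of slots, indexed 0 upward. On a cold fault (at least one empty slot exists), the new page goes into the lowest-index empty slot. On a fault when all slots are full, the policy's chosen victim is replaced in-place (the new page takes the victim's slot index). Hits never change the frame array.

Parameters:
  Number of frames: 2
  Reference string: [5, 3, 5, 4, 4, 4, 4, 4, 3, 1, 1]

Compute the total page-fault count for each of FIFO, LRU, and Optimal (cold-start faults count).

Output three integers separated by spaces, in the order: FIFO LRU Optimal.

Answer: 4 5 4

Derivation:
--- FIFO ---
  step 0: ref 5 -> FAULT, frames=[5,-] (faults so far: 1)
  step 1: ref 3 -> FAULT, frames=[5,3] (faults so far: 2)
  step 2: ref 5 -> HIT, frames=[5,3] (faults so far: 2)
  step 3: ref 4 -> FAULT, evict 5, frames=[4,3] (faults so far: 3)
  step 4: ref 4 -> HIT, frames=[4,3] (faults so far: 3)
  step 5: ref 4 -> HIT, frames=[4,3] (faults so far: 3)
  step 6: ref 4 -> HIT, frames=[4,3] (faults so far: 3)
  step 7: ref 4 -> HIT, frames=[4,3] (faults so far: 3)
  step 8: ref 3 -> HIT, frames=[4,3] (faults so far: 3)
  step 9: ref 1 -> FAULT, evict 3, frames=[4,1] (faults so far: 4)
  step 10: ref 1 -> HIT, frames=[4,1] (faults so far: 4)
  FIFO total faults: 4
--- LRU ---
  step 0: ref 5 -> FAULT, frames=[5,-] (faults so far: 1)
  step 1: ref 3 -> FAULT, frames=[5,3] (faults so far: 2)
  step 2: ref 5 -> HIT, frames=[5,3] (faults so far: 2)
  step 3: ref 4 -> FAULT, evict 3, frames=[5,4] (faults so far: 3)
  step 4: ref 4 -> HIT, frames=[5,4] (faults so far: 3)
  step 5: ref 4 -> HIT, frames=[5,4] (faults so far: 3)
  step 6: ref 4 -> HIT, frames=[5,4] (faults so far: 3)
  step 7: ref 4 -> HIT, frames=[5,4] (faults so far: 3)
  step 8: ref 3 -> FAULT, evict 5, frames=[3,4] (faults so far: 4)
  step 9: ref 1 -> FAULT, evict 4, frames=[3,1] (faults so far: 5)
  step 10: ref 1 -> HIT, frames=[3,1] (faults so far: 5)
  LRU total faults: 5
--- Optimal ---
  step 0: ref 5 -> FAULT, frames=[5,-] (faults so far: 1)
  step 1: ref 3 -> FAULT, frames=[5,3] (faults so far: 2)
  step 2: ref 5 -> HIT, frames=[5,3] (faults so far: 2)
  step 3: ref 4 -> FAULT, evict 5, frames=[4,3] (faults so far: 3)
  step 4: ref 4 -> HIT, frames=[4,3] (faults so far: 3)
  step 5: ref 4 -> HIT, frames=[4,3] (faults so far: 3)
  step 6: ref 4 -> HIT, frames=[4,3] (faults so far: 3)
  step 7: ref 4 -> HIT, frames=[4,3] (faults so far: 3)
  step 8: ref 3 -> HIT, frames=[4,3] (faults so far: 3)
  step 9: ref 1 -> FAULT, evict 3, frames=[4,1] (faults so far: 4)
  step 10: ref 1 -> HIT, frames=[4,1] (faults so far: 4)
  Optimal total faults: 4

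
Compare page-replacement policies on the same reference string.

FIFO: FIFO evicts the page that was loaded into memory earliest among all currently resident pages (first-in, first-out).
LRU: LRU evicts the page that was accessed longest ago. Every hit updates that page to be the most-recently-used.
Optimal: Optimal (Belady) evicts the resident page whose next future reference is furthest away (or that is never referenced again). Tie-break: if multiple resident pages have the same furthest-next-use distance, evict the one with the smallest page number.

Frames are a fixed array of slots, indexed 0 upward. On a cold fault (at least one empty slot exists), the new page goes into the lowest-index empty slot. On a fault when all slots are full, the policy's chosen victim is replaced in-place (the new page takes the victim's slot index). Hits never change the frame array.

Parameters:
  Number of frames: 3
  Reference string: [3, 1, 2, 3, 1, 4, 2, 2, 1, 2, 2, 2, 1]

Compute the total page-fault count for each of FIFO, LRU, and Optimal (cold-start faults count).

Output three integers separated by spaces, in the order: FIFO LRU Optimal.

--- FIFO ---
  step 0: ref 3 -> FAULT, frames=[3,-,-] (faults so far: 1)
  step 1: ref 1 -> FAULT, frames=[3,1,-] (faults so far: 2)
  step 2: ref 2 -> FAULT, frames=[3,1,2] (faults so far: 3)
  step 3: ref 3 -> HIT, frames=[3,1,2] (faults so far: 3)
  step 4: ref 1 -> HIT, frames=[3,1,2] (faults so far: 3)
  step 5: ref 4 -> FAULT, evict 3, frames=[4,1,2] (faults so far: 4)
  step 6: ref 2 -> HIT, frames=[4,1,2] (faults so far: 4)
  step 7: ref 2 -> HIT, frames=[4,1,2] (faults so far: 4)
  step 8: ref 1 -> HIT, frames=[4,1,2] (faults so far: 4)
  step 9: ref 2 -> HIT, frames=[4,1,2] (faults so far: 4)
  step 10: ref 2 -> HIT, frames=[4,1,2] (faults so far: 4)
  step 11: ref 2 -> HIT, frames=[4,1,2] (faults so far: 4)
  step 12: ref 1 -> HIT, frames=[4,1,2] (faults so far: 4)
  FIFO total faults: 4
--- LRU ---
  step 0: ref 3 -> FAULT, frames=[3,-,-] (faults so far: 1)
  step 1: ref 1 -> FAULT, frames=[3,1,-] (faults so far: 2)
  step 2: ref 2 -> FAULT, frames=[3,1,2] (faults so far: 3)
  step 3: ref 3 -> HIT, frames=[3,1,2] (faults so far: 3)
  step 4: ref 1 -> HIT, frames=[3,1,2] (faults so far: 3)
  step 5: ref 4 -> FAULT, evict 2, frames=[3,1,4] (faults so far: 4)
  step 6: ref 2 -> FAULT, evict 3, frames=[2,1,4] (faults so far: 5)
  step 7: ref 2 -> HIT, frames=[2,1,4] (faults so far: 5)
  step 8: ref 1 -> HIT, frames=[2,1,4] (faults so far: 5)
  step 9: ref 2 -> HIT, frames=[2,1,4] (faults so far: 5)
  step 10: ref 2 -> HIT, frames=[2,1,4] (faults so far: 5)
  step 11: ref 2 -> HIT, frames=[2,1,4] (faults so far: 5)
  step 12: ref 1 -> HIT, frames=[2,1,4] (faults so far: 5)
  LRU total faults: 5
--- Optimal ---
  step 0: ref 3 -> FAULT, frames=[3,-,-] (faults so far: 1)
  step 1: ref 1 -> FAULT, frames=[3,1,-] (faults so far: 2)
  step 2: ref 2 -> FAULT, frames=[3,1,2] (faults so far: 3)
  step 3: ref 3 -> HIT, frames=[3,1,2] (faults so far: 3)
  step 4: ref 1 -> HIT, frames=[3,1,2] (faults so far: 3)
  step 5: ref 4 -> FAULT, evict 3, frames=[4,1,2] (faults so far: 4)
  step 6: ref 2 -> HIT, frames=[4,1,2] (faults so far: 4)
  step 7: ref 2 -> HIT, frames=[4,1,2] (faults so far: 4)
  step 8: ref 1 -> HIT, frames=[4,1,2] (faults so far: 4)
  step 9: ref 2 -> HIT, frames=[4,1,2] (faults so far: 4)
  step 10: ref 2 -> HIT, frames=[4,1,2] (faults so far: 4)
  step 11: ref 2 -> HIT, frames=[4,1,2] (faults so far: 4)
  step 12: ref 1 -> HIT, frames=[4,1,2] (faults so far: 4)
  Optimal total faults: 4

Answer: 4 5 4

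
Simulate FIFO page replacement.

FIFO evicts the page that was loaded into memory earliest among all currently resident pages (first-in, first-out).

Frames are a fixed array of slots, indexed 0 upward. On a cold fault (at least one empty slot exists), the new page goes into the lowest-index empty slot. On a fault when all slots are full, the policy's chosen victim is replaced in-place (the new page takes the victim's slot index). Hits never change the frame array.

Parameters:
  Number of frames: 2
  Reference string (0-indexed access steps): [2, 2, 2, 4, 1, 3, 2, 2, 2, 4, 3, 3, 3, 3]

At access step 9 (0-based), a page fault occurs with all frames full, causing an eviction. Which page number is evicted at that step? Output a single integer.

Answer: 3

Derivation:
Step 0: ref 2 -> FAULT, frames=[2,-]
Step 1: ref 2 -> HIT, frames=[2,-]
Step 2: ref 2 -> HIT, frames=[2,-]
Step 3: ref 4 -> FAULT, frames=[2,4]
Step 4: ref 1 -> FAULT, evict 2, frames=[1,4]
Step 5: ref 3 -> FAULT, evict 4, frames=[1,3]
Step 6: ref 2 -> FAULT, evict 1, frames=[2,3]
Step 7: ref 2 -> HIT, frames=[2,3]
Step 8: ref 2 -> HIT, frames=[2,3]
Step 9: ref 4 -> FAULT, evict 3, frames=[2,4]
At step 9: evicted page 3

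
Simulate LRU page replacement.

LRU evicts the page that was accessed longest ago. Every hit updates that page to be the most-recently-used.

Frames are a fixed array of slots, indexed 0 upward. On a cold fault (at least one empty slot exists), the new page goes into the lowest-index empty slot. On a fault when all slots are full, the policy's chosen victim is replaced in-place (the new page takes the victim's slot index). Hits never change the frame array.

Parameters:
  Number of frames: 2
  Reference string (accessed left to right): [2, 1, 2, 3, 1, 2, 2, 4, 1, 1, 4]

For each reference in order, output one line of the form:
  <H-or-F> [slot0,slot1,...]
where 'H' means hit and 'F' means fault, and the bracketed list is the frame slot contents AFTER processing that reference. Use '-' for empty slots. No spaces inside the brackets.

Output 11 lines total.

F [2,-]
F [2,1]
H [2,1]
F [2,3]
F [1,3]
F [1,2]
H [1,2]
F [4,2]
F [4,1]
H [4,1]
H [4,1]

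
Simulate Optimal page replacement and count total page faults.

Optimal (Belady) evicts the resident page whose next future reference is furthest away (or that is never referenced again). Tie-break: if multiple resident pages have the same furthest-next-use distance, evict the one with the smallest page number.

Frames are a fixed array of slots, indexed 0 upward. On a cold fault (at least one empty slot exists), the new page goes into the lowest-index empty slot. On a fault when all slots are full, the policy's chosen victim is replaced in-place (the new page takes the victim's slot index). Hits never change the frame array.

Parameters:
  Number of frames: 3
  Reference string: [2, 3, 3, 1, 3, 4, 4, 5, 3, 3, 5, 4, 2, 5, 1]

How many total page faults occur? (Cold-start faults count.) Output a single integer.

Step 0: ref 2 → FAULT, frames=[2,-,-]
Step 1: ref 3 → FAULT, frames=[2,3,-]
Step 2: ref 3 → HIT, frames=[2,3,-]
Step 3: ref 1 → FAULT, frames=[2,3,1]
Step 4: ref 3 → HIT, frames=[2,3,1]
Step 5: ref 4 → FAULT (evict 1), frames=[2,3,4]
Step 6: ref 4 → HIT, frames=[2,3,4]
Step 7: ref 5 → FAULT (evict 2), frames=[5,3,4]
Step 8: ref 3 → HIT, frames=[5,3,4]
Step 9: ref 3 → HIT, frames=[5,3,4]
Step 10: ref 5 → HIT, frames=[5,3,4]
Step 11: ref 4 → HIT, frames=[5,3,4]
Step 12: ref 2 → FAULT (evict 3), frames=[5,2,4]
Step 13: ref 5 → HIT, frames=[5,2,4]
Step 14: ref 1 → FAULT (evict 2), frames=[5,1,4]
Total faults: 7

Answer: 7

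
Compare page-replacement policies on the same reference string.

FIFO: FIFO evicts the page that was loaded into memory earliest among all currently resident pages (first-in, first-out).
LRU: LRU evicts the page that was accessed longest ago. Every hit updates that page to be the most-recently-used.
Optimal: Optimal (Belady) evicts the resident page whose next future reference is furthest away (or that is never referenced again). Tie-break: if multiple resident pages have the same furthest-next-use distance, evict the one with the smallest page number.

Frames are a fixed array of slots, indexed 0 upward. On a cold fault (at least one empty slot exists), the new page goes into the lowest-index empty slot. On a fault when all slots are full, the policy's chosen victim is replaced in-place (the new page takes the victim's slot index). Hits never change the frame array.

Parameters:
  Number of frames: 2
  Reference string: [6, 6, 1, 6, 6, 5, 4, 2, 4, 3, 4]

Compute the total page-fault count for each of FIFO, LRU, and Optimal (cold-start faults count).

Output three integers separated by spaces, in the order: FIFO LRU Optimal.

Answer: 7 6 6

Derivation:
--- FIFO ---
  step 0: ref 6 -> FAULT, frames=[6,-] (faults so far: 1)
  step 1: ref 6 -> HIT, frames=[6,-] (faults so far: 1)
  step 2: ref 1 -> FAULT, frames=[6,1] (faults so far: 2)
  step 3: ref 6 -> HIT, frames=[6,1] (faults so far: 2)
  step 4: ref 6 -> HIT, frames=[6,1] (faults so far: 2)
  step 5: ref 5 -> FAULT, evict 6, frames=[5,1] (faults so far: 3)
  step 6: ref 4 -> FAULT, evict 1, frames=[5,4] (faults so far: 4)
  step 7: ref 2 -> FAULT, evict 5, frames=[2,4] (faults so far: 5)
  step 8: ref 4 -> HIT, frames=[2,4] (faults so far: 5)
  step 9: ref 3 -> FAULT, evict 4, frames=[2,3] (faults so far: 6)
  step 10: ref 4 -> FAULT, evict 2, frames=[4,3] (faults so far: 7)
  FIFO total faults: 7
--- LRU ---
  step 0: ref 6 -> FAULT, frames=[6,-] (faults so far: 1)
  step 1: ref 6 -> HIT, frames=[6,-] (faults so far: 1)
  step 2: ref 1 -> FAULT, frames=[6,1] (faults so far: 2)
  step 3: ref 6 -> HIT, frames=[6,1] (faults so far: 2)
  step 4: ref 6 -> HIT, frames=[6,1] (faults so far: 2)
  step 5: ref 5 -> FAULT, evict 1, frames=[6,5] (faults so far: 3)
  step 6: ref 4 -> FAULT, evict 6, frames=[4,5] (faults so far: 4)
  step 7: ref 2 -> FAULT, evict 5, frames=[4,2] (faults so far: 5)
  step 8: ref 4 -> HIT, frames=[4,2] (faults so far: 5)
  step 9: ref 3 -> FAULT, evict 2, frames=[4,3] (faults so far: 6)
  step 10: ref 4 -> HIT, frames=[4,3] (faults so far: 6)
  LRU total faults: 6
--- Optimal ---
  step 0: ref 6 -> FAULT, frames=[6,-] (faults so far: 1)
  step 1: ref 6 -> HIT, frames=[6,-] (faults so far: 1)
  step 2: ref 1 -> FAULT, frames=[6,1] (faults so far: 2)
  step 3: ref 6 -> HIT, frames=[6,1] (faults so far: 2)
  step 4: ref 6 -> HIT, frames=[6,1] (faults so far: 2)
  step 5: ref 5 -> FAULT, evict 1, frames=[6,5] (faults so far: 3)
  step 6: ref 4 -> FAULT, evict 5, frames=[6,4] (faults so far: 4)
  step 7: ref 2 -> FAULT, evict 6, frames=[2,4] (faults so far: 5)
  step 8: ref 4 -> HIT, frames=[2,4] (faults so far: 5)
  step 9: ref 3 -> FAULT, evict 2, frames=[3,4] (faults so far: 6)
  step 10: ref 4 -> HIT, frames=[3,4] (faults so far: 6)
  Optimal total faults: 6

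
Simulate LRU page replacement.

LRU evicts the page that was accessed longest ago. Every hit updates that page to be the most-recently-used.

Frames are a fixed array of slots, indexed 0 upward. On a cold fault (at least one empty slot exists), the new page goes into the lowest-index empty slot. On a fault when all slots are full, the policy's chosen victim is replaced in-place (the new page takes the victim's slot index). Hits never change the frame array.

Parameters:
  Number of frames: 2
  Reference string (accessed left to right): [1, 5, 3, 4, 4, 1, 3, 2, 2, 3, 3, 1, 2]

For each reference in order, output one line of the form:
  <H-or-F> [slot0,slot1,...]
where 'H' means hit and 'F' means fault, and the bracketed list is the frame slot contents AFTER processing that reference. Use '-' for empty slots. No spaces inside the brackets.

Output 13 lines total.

F [1,-]
F [1,5]
F [3,5]
F [3,4]
H [3,4]
F [1,4]
F [1,3]
F [2,3]
H [2,3]
H [2,3]
H [2,3]
F [1,3]
F [1,2]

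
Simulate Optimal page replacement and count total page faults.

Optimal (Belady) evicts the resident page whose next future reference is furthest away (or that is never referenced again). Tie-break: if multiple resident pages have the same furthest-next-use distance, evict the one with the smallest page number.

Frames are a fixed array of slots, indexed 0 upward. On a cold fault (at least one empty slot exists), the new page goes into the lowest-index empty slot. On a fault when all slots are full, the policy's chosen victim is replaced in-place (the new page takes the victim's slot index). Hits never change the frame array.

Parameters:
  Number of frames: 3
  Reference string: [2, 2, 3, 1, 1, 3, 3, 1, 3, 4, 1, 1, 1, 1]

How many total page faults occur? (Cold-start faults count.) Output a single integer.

Answer: 4

Derivation:
Step 0: ref 2 → FAULT, frames=[2,-,-]
Step 1: ref 2 → HIT, frames=[2,-,-]
Step 2: ref 3 → FAULT, frames=[2,3,-]
Step 3: ref 1 → FAULT, frames=[2,3,1]
Step 4: ref 1 → HIT, frames=[2,3,1]
Step 5: ref 3 → HIT, frames=[2,3,1]
Step 6: ref 3 → HIT, frames=[2,3,1]
Step 7: ref 1 → HIT, frames=[2,3,1]
Step 8: ref 3 → HIT, frames=[2,3,1]
Step 9: ref 4 → FAULT (evict 2), frames=[4,3,1]
Step 10: ref 1 → HIT, frames=[4,3,1]
Step 11: ref 1 → HIT, frames=[4,3,1]
Step 12: ref 1 → HIT, frames=[4,3,1]
Step 13: ref 1 → HIT, frames=[4,3,1]
Total faults: 4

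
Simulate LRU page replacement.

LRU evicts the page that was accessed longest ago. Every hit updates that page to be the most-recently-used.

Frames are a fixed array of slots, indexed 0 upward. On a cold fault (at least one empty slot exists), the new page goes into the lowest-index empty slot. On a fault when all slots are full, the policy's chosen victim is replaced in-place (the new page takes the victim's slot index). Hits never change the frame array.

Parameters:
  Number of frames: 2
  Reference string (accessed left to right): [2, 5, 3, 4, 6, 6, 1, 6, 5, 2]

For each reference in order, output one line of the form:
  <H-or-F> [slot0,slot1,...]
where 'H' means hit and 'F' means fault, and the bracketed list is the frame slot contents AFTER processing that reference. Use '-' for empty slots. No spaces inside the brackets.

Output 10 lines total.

F [2,-]
F [2,5]
F [3,5]
F [3,4]
F [6,4]
H [6,4]
F [6,1]
H [6,1]
F [6,5]
F [2,5]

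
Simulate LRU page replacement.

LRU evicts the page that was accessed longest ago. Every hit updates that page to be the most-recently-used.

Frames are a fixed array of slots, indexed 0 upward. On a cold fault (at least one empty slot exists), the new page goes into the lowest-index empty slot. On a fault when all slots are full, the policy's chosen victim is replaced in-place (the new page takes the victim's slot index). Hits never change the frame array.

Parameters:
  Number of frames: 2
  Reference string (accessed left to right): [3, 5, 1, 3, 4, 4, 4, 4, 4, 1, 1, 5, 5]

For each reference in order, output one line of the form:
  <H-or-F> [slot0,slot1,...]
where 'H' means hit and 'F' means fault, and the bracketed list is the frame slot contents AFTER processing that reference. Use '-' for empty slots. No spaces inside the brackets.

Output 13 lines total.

F [3,-]
F [3,5]
F [1,5]
F [1,3]
F [4,3]
H [4,3]
H [4,3]
H [4,3]
H [4,3]
F [4,1]
H [4,1]
F [5,1]
H [5,1]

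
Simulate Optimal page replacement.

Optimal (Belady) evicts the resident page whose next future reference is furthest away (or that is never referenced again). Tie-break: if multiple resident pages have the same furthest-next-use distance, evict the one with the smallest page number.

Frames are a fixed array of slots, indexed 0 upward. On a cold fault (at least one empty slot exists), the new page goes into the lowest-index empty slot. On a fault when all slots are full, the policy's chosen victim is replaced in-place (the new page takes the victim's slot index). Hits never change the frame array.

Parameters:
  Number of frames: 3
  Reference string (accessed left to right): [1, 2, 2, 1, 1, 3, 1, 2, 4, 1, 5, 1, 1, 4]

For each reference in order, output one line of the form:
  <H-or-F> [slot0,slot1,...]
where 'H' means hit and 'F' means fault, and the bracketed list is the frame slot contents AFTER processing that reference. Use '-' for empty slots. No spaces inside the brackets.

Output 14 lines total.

F [1,-,-]
F [1,2,-]
H [1,2,-]
H [1,2,-]
H [1,2,-]
F [1,2,3]
H [1,2,3]
H [1,2,3]
F [1,4,3]
H [1,4,3]
F [1,4,5]
H [1,4,5]
H [1,4,5]
H [1,4,5]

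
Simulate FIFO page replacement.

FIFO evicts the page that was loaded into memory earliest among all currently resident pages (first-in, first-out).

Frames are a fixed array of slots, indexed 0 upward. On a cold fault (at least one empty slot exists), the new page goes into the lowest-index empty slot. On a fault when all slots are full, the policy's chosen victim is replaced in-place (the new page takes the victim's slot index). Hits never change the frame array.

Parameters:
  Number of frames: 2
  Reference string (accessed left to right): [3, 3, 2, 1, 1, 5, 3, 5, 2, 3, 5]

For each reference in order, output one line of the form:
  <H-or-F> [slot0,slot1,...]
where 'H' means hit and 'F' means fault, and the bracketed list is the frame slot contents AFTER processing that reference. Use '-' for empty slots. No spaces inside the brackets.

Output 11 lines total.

F [3,-]
H [3,-]
F [3,2]
F [1,2]
H [1,2]
F [1,5]
F [3,5]
H [3,5]
F [3,2]
H [3,2]
F [5,2]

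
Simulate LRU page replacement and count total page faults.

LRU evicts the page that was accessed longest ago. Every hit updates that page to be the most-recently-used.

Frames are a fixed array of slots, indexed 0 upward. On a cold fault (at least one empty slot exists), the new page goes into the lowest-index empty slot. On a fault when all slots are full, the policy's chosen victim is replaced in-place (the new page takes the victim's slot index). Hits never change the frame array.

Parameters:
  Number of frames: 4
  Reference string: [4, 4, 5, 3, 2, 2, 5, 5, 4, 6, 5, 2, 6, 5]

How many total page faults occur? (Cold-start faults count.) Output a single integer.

Step 0: ref 4 → FAULT, frames=[4,-,-,-]
Step 1: ref 4 → HIT, frames=[4,-,-,-]
Step 2: ref 5 → FAULT, frames=[4,5,-,-]
Step 3: ref 3 → FAULT, frames=[4,5,3,-]
Step 4: ref 2 → FAULT, frames=[4,5,3,2]
Step 5: ref 2 → HIT, frames=[4,5,3,2]
Step 6: ref 5 → HIT, frames=[4,5,3,2]
Step 7: ref 5 → HIT, frames=[4,5,3,2]
Step 8: ref 4 → HIT, frames=[4,5,3,2]
Step 9: ref 6 → FAULT (evict 3), frames=[4,5,6,2]
Step 10: ref 5 → HIT, frames=[4,5,6,2]
Step 11: ref 2 → HIT, frames=[4,5,6,2]
Step 12: ref 6 → HIT, frames=[4,5,6,2]
Step 13: ref 5 → HIT, frames=[4,5,6,2]
Total faults: 5

Answer: 5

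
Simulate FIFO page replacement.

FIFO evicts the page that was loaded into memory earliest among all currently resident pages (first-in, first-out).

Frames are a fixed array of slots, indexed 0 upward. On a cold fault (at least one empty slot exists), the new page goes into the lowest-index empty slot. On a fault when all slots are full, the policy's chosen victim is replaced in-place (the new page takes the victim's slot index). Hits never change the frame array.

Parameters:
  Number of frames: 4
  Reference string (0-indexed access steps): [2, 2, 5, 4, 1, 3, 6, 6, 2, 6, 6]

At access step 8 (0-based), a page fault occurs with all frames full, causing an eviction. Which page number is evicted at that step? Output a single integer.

Step 0: ref 2 -> FAULT, frames=[2,-,-,-]
Step 1: ref 2 -> HIT, frames=[2,-,-,-]
Step 2: ref 5 -> FAULT, frames=[2,5,-,-]
Step 3: ref 4 -> FAULT, frames=[2,5,4,-]
Step 4: ref 1 -> FAULT, frames=[2,5,4,1]
Step 5: ref 3 -> FAULT, evict 2, frames=[3,5,4,1]
Step 6: ref 6 -> FAULT, evict 5, frames=[3,6,4,1]
Step 7: ref 6 -> HIT, frames=[3,6,4,1]
Step 8: ref 2 -> FAULT, evict 4, frames=[3,6,2,1]
At step 8: evicted page 4

Answer: 4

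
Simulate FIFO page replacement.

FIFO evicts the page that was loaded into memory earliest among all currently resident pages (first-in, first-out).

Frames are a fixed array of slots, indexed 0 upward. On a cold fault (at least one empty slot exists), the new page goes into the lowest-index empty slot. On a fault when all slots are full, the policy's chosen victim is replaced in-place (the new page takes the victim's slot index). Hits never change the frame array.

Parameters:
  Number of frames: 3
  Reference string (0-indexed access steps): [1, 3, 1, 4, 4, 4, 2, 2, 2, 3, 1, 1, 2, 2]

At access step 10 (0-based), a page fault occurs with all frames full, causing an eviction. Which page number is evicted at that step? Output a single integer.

Answer: 3

Derivation:
Step 0: ref 1 -> FAULT, frames=[1,-,-]
Step 1: ref 3 -> FAULT, frames=[1,3,-]
Step 2: ref 1 -> HIT, frames=[1,3,-]
Step 3: ref 4 -> FAULT, frames=[1,3,4]
Step 4: ref 4 -> HIT, frames=[1,3,4]
Step 5: ref 4 -> HIT, frames=[1,3,4]
Step 6: ref 2 -> FAULT, evict 1, frames=[2,3,4]
Step 7: ref 2 -> HIT, frames=[2,3,4]
Step 8: ref 2 -> HIT, frames=[2,3,4]
Step 9: ref 3 -> HIT, frames=[2,3,4]
Step 10: ref 1 -> FAULT, evict 3, frames=[2,1,4]
At step 10: evicted page 3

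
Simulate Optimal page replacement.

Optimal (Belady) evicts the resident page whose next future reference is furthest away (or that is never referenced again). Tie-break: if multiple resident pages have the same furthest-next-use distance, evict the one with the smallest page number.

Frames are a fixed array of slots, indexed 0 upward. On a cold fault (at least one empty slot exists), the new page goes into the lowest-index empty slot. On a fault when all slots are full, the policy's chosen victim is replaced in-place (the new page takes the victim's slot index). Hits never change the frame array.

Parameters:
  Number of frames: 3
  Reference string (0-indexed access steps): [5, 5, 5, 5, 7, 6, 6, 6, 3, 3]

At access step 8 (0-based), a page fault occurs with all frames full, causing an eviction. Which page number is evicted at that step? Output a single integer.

Answer: 5

Derivation:
Step 0: ref 5 -> FAULT, frames=[5,-,-]
Step 1: ref 5 -> HIT, frames=[5,-,-]
Step 2: ref 5 -> HIT, frames=[5,-,-]
Step 3: ref 5 -> HIT, frames=[5,-,-]
Step 4: ref 7 -> FAULT, frames=[5,7,-]
Step 5: ref 6 -> FAULT, frames=[5,7,6]
Step 6: ref 6 -> HIT, frames=[5,7,6]
Step 7: ref 6 -> HIT, frames=[5,7,6]
Step 8: ref 3 -> FAULT, evict 5, frames=[3,7,6]
At step 8: evicted page 5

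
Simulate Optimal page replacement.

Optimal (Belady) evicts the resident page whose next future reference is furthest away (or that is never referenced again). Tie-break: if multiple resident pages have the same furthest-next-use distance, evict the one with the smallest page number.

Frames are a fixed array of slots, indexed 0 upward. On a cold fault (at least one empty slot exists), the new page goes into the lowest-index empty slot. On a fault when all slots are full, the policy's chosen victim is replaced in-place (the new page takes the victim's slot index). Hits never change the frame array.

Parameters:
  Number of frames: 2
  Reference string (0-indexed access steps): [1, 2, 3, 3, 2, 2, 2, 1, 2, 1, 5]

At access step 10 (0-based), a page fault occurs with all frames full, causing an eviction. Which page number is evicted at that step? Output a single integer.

Step 0: ref 1 -> FAULT, frames=[1,-]
Step 1: ref 2 -> FAULT, frames=[1,2]
Step 2: ref 3 -> FAULT, evict 1, frames=[3,2]
Step 3: ref 3 -> HIT, frames=[3,2]
Step 4: ref 2 -> HIT, frames=[3,2]
Step 5: ref 2 -> HIT, frames=[3,2]
Step 6: ref 2 -> HIT, frames=[3,2]
Step 7: ref 1 -> FAULT, evict 3, frames=[1,2]
Step 8: ref 2 -> HIT, frames=[1,2]
Step 9: ref 1 -> HIT, frames=[1,2]
Step 10: ref 5 -> FAULT, evict 1, frames=[5,2]
At step 10: evicted page 1

Answer: 1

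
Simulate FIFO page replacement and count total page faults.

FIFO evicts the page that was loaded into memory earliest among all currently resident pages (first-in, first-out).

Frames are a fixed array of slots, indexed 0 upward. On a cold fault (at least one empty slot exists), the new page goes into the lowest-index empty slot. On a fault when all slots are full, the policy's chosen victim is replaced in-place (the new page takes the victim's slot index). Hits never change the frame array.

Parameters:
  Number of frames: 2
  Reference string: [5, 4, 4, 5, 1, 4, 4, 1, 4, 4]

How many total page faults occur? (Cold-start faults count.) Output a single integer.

Answer: 3

Derivation:
Step 0: ref 5 → FAULT, frames=[5,-]
Step 1: ref 4 → FAULT, frames=[5,4]
Step 2: ref 4 → HIT, frames=[5,4]
Step 3: ref 5 → HIT, frames=[5,4]
Step 4: ref 1 → FAULT (evict 5), frames=[1,4]
Step 5: ref 4 → HIT, frames=[1,4]
Step 6: ref 4 → HIT, frames=[1,4]
Step 7: ref 1 → HIT, frames=[1,4]
Step 8: ref 4 → HIT, frames=[1,4]
Step 9: ref 4 → HIT, frames=[1,4]
Total faults: 3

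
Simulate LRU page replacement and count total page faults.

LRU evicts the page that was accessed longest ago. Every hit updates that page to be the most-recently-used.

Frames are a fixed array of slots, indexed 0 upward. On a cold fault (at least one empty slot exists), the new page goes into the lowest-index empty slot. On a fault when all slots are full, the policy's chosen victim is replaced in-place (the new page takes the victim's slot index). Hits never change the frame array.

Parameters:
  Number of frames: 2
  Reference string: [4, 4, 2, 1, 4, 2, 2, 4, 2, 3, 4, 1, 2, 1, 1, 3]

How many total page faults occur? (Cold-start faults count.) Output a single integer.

Answer: 10

Derivation:
Step 0: ref 4 → FAULT, frames=[4,-]
Step 1: ref 4 → HIT, frames=[4,-]
Step 2: ref 2 → FAULT, frames=[4,2]
Step 3: ref 1 → FAULT (evict 4), frames=[1,2]
Step 4: ref 4 → FAULT (evict 2), frames=[1,4]
Step 5: ref 2 → FAULT (evict 1), frames=[2,4]
Step 6: ref 2 → HIT, frames=[2,4]
Step 7: ref 4 → HIT, frames=[2,4]
Step 8: ref 2 → HIT, frames=[2,4]
Step 9: ref 3 → FAULT (evict 4), frames=[2,3]
Step 10: ref 4 → FAULT (evict 2), frames=[4,3]
Step 11: ref 1 → FAULT (evict 3), frames=[4,1]
Step 12: ref 2 → FAULT (evict 4), frames=[2,1]
Step 13: ref 1 → HIT, frames=[2,1]
Step 14: ref 1 → HIT, frames=[2,1]
Step 15: ref 3 → FAULT (evict 2), frames=[3,1]
Total faults: 10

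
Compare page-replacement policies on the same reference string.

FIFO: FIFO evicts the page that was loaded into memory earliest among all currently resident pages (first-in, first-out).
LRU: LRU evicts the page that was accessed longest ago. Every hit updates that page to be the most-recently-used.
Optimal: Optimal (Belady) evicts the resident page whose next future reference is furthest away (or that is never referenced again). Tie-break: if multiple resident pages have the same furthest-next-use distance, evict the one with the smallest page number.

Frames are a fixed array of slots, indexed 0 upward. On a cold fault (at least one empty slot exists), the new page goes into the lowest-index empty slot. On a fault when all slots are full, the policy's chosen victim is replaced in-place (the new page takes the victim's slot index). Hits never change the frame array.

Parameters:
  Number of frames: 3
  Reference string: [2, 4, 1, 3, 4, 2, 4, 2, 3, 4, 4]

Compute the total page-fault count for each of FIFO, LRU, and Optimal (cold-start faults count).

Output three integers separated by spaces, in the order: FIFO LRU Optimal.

Answer: 6 5 4

Derivation:
--- FIFO ---
  step 0: ref 2 -> FAULT, frames=[2,-,-] (faults so far: 1)
  step 1: ref 4 -> FAULT, frames=[2,4,-] (faults so far: 2)
  step 2: ref 1 -> FAULT, frames=[2,4,1] (faults so far: 3)
  step 3: ref 3 -> FAULT, evict 2, frames=[3,4,1] (faults so far: 4)
  step 4: ref 4 -> HIT, frames=[3,4,1] (faults so far: 4)
  step 5: ref 2 -> FAULT, evict 4, frames=[3,2,1] (faults so far: 5)
  step 6: ref 4 -> FAULT, evict 1, frames=[3,2,4] (faults so far: 6)
  step 7: ref 2 -> HIT, frames=[3,2,4] (faults so far: 6)
  step 8: ref 3 -> HIT, frames=[3,2,4] (faults so far: 6)
  step 9: ref 4 -> HIT, frames=[3,2,4] (faults so far: 6)
  step 10: ref 4 -> HIT, frames=[3,2,4] (faults so far: 6)
  FIFO total faults: 6
--- LRU ---
  step 0: ref 2 -> FAULT, frames=[2,-,-] (faults so far: 1)
  step 1: ref 4 -> FAULT, frames=[2,4,-] (faults so far: 2)
  step 2: ref 1 -> FAULT, frames=[2,4,1] (faults so far: 3)
  step 3: ref 3 -> FAULT, evict 2, frames=[3,4,1] (faults so far: 4)
  step 4: ref 4 -> HIT, frames=[3,4,1] (faults so far: 4)
  step 5: ref 2 -> FAULT, evict 1, frames=[3,4,2] (faults so far: 5)
  step 6: ref 4 -> HIT, frames=[3,4,2] (faults so far: 5)
  step 7: ref 2 -> HIT, frames=[3,4,2] (faults so far: 5)
  step 8: ref 3 -> HIT, frames=[3,4,2] (faults so far: 5)
  step 9: ref 4 -> HIT, frames=[3,4,2] (faults so far: 5)
  step 10: ref 4 -> HIT, frames=[3,4,2] (faults so far: 5)
  LRU total faults: 5
--- Optimal ---
  step 0: ref 2 -> FAULT, frames=[2,-,-] (faults so far: 1)
  step 1: ref 4 -> FAULT, frames=[2,4,-] (faults so far: 2)
  step 2: ref 1 -> FAULT, frames=[2,4,1] (faults so far: 3)
  step 3: ref 3 -> FAULT, evict 1, frames=[2,4,3] (faults so far: 4)
  step 4: ref 4 -> HIT, frames=[2,4,3] (faults so far: 4)
  step 5: ref 2 -> HIT, frames=[2,4,3] (faults so far: 4)
  step 6: ref 4 -> HIT, frames=[2,4,3] (faults so far: 4)
  step 7: ref 2 -> HIT, frames=[2,4,3] (faults so far: 4)
  step 8: ref 3 -> HIT, frames=[2,4,3] (faults so far: 4)
  step 9: ref 4 -> HIT, frames=[2,4,3] (faults so far: 4)
  step 10: ref 4 -> HIT, frames=[2,4,3] (faults so far: 4)
  Optimal total faults: 4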